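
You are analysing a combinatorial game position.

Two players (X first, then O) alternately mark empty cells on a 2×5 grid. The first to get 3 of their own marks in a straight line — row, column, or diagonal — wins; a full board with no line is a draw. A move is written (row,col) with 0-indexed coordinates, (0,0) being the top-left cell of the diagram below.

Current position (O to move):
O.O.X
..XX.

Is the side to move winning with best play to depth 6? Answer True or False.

ply 1, O at O.O.X/..XX. | (0,1)=+1→OOO.X/..XX.*; (0,3)=-1→O.OOX/..XX.; (1,0)=-1→O.O.X/O.XX.; (1,1)=-1→O.O.X/.OXX.; (1,4)=-1→O.O.X/..XXO
ply 2: OOO.X/..XX. is terminal -1 (X); from O.O.X/..XX. depth 6

O winning at [O.O.X/..XX.]: True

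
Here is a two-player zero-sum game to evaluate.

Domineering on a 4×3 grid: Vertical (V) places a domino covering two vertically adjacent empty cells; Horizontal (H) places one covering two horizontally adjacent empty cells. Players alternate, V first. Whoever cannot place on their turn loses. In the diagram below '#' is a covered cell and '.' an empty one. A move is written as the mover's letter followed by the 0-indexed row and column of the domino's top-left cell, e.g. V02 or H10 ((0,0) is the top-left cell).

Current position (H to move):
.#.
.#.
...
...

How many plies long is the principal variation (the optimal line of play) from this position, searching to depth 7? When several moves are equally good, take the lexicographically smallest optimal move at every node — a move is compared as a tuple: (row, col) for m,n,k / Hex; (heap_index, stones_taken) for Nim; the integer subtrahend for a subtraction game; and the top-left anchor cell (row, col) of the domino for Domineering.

p1 H@[.#./.#./.../...]: H20[.#./.#./##./...]-1* H21[.#./.#./.##/...]-1 H30[.#./.#./.../##.]-1 H31[.#./.#./.../.##]-1
p2 V@[.#./.#./##./...]: V00[##./##./##./...]+1* V02[.##/.##/##./...]+1 V12[.#./.##/###/...]+1 V22[.#./.#./###/..#]+1
p3 H@[##./##./##./...]: H30[##./##./##./##.]-1* H31[##./##./##./.##]-1
p4 V@[##./##./##./##.]: V02[###/###/##./##.]+1* V12[##./###/###/##.]+1 V22[##./##./###/###]+1
p5 H@[###/###/##./##.] terminal -1; root [.#./.#./.../...] d7

PV length from [.#./.#./.../...]: 4 plies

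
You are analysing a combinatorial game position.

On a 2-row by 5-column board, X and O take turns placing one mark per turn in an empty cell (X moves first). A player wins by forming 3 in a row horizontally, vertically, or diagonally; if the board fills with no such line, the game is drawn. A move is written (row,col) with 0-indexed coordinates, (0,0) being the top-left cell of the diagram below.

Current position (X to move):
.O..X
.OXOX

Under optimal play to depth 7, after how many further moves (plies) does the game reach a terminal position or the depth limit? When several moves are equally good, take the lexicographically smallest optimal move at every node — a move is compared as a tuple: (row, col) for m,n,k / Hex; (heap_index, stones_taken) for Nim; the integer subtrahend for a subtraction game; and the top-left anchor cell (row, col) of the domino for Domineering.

PV length from [.O..X/.OXOX]: 4 plies

ply 1, X at .O..X/.OXOX | (0,0)=+0→XO..X/.OXOX*; (0,2)=+0→.OX.X/.OXOX; (0,3)=+0→.O.XX/.OXOX; (1,0)=-1→.O..X/XOXOX
ply 2, O at XO..X/.OXOX | (0,2)=+0→XOO.X/.OXOX*; (0,3)=+0→XO.OX/.OXOX; (1,0)=+0→XO..X/OOXOX
ply 3, X at XOO.X/.OXOX | (0,3)=+0→XOOXX/.OXOX*; (1,0)=-1→XOO.X/XOXOX
ply 4, O at XOOXX/.OXOX | (1,0)=+0→XOOXX/OOXOX*
ply 5: XOOXX/OOXOX is terminal +0 (X); from .O..X/.OXOX depth 7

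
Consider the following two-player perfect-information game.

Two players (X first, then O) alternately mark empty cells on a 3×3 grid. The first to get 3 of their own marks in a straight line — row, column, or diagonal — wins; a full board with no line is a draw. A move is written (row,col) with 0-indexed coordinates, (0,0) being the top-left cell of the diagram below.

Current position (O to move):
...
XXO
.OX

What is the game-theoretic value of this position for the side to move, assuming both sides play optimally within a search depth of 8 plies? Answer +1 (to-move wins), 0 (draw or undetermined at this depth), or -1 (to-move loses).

p1 O@[.../XXO/.OX]: (0,0)[O../XXO/.OX]+0* (0,1)[.O./XXO/.OX]-1 (0,2)[..O/XXO/.OX]-1 (2,0)[.../XXO/OOX]-1
p2 X@[O../XXO/.OX]: (0,1)[OX./XXO/.OX]+0* (0,2)[O.X/XXO/.OX]+0 (2,0)[O../XXO/XOX]+0
p3 O@[OX./XXO/.OX]: (0,2)[OXO/XXO/.OX]+0* (2,0)[OX./XXO/OOX]+0
p4 X@[OXO/XXO/.OX]: (2,0)[OXO/XXO/XOX]+0*
p5 O@[OXO/XXO/XOX] terminal +0; root [.../XXO/.OX] d8

value(.../XXO/.OX, O) = 0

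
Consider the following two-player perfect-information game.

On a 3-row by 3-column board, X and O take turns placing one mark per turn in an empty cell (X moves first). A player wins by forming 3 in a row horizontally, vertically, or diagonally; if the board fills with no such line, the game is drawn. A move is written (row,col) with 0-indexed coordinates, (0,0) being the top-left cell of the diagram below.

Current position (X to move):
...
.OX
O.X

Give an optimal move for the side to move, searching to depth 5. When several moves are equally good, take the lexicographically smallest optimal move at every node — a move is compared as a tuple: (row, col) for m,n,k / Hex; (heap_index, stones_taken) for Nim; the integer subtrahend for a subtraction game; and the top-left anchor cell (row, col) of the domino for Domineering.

ply 1, X at .../.OX/O.X | (0,0)=-1→X../.OX/O.X; (0,1)=-1→.X./.OX/O.X; (0,2)=+1→..X/.OX/O.X*; (1,0)=-1→.../XOX/O.X; (2,1)=-1→.../.OX/OXX
ply 2: ..X/.OX/O.X is terminal -1 (O); from .../.OX/O.X depth 5

X's best at [.../.OX/O.X]: (0,2)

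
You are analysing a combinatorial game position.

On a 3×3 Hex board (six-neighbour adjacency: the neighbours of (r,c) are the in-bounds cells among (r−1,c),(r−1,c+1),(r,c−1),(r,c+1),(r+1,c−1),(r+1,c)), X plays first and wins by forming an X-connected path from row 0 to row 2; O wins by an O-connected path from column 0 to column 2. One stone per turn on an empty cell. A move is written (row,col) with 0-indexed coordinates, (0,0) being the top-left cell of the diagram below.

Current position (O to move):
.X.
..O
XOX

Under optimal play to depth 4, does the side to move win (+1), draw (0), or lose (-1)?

[.X./..O/XOX] O move#1: (0,0):-1/OX./..O/XOX*, (0,2):-1/.XO/..O/XOX, (1,0):-1/.X./O.O/XOX, (1,1):-1/.X./.OO/XOX
[OX./..O/XOX] X move#2: (0,2):+1/OXX/..O/XOX*, (1,0):+1/OX./X.O/XOX, (1,1):+1/OX./.XO/XOX
[OXX/..O/XOX] O move#3: (1,0):-1/OXX/O.O/XOX*, (1,1):-1/OXX/.OO/XOX
[OXX/O.O/XOX] X move#4: (1,1):+1/OXX/OXO/XOX*
[OXX/OXO/XOX] end (terminal -1, O#5); searched .X./..O/XOX to 4

value(.X./..O/XOX, O) = -1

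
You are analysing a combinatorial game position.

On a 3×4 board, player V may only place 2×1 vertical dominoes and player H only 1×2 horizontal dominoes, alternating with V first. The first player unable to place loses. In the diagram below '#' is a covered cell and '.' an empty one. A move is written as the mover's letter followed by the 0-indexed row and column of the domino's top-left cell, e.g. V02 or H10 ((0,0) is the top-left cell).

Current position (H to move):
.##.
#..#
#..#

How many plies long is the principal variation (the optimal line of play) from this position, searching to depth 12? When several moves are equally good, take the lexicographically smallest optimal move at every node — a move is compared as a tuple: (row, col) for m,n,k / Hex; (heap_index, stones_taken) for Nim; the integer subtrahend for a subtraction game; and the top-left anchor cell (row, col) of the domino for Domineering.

PV length from [.##./#..#/#..#]: 1 ply

[.##./#..#/#..#] H move#1: H11:+1/.##./####/#..#*, H21:+1/.##./#..#/####
[.##./####/#..#] end (terminal -1, V#2); searched .##./#..#/#..# to 12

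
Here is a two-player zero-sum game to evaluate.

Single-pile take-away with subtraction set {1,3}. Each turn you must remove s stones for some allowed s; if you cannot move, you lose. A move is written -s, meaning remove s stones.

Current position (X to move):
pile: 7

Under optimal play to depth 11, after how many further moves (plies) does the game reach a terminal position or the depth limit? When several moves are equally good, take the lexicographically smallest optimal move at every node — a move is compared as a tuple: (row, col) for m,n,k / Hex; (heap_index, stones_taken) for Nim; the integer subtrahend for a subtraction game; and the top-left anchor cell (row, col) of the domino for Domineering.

PV length from [7]: 7 plies

p1 X@[7]: -1[6]+1* -3[4]+1
p2 O@[6]: -1[5]-1* -3[3]-1
p3 X@[5]: -1[4]+1* -3[2]+1
p4 O@[4]: -1[3]-1* -3[1]-1
p5 X@[3]: -1[2]+1* -3[0]+1
p6 O@[2]: -1[1]-1*
p7 X@[1]: -1[0]+1*
p8 O@[0] terminal -1; root [7] d11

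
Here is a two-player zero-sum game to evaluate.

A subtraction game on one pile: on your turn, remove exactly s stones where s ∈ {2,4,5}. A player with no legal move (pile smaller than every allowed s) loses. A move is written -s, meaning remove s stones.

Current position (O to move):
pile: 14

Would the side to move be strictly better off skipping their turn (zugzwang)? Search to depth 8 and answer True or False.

p1 O@[14]: -2[12]-1* -4[10]-1 -5[9]-1
p2 X@[12]: -2[10]-1 -4[8]+1* -5[7]+1
p3 O@[8]: -2[6]-1* -4[4]-1 -5[3]-1
p4 X@[6]: -2[4]-1 -4[2]-1 -5[1]+1*
p5 O@[1] terminal -1; root [14] d8
suppose O passes — search the same position with X to move:
pass> p1 X@[14]: -2[12]-1* -4[10]-1 -5[9]-1
pass> p2 O@[12]: -2[10]-1 -4[8]+1* -5[7]+1
pass> p3 X@[8]: -2[6]-1* -4[4]-1 -5[3]-1
pass> p4 O@[6]: -2[4]-1 -4[2]-1 -5[1]+1*
pass> p5 X@[1] terminal -1; root [14] d8
for O: play -1, pass +1

zugzwang(14, O) = True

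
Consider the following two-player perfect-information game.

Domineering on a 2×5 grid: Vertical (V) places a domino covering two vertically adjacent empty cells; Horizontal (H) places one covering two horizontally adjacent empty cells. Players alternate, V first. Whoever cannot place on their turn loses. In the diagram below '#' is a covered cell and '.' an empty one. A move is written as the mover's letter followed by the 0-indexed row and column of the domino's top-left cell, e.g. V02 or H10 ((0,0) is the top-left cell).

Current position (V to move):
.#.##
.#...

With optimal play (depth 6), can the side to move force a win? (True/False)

ply 1, V at .#.##/.#... | V00=-1→##.##/##...; V02=+1→.####/.##..*
ply 2, H at .####/.##.. | H13=-1→.####/.####*
ply 3, V at .####/.#### | V00=+1→#####/#####*
ply 4: #####/##### is terminal -1 (H); from .#.##/.#... depth 6

V winning at [.#.##/.#...]: True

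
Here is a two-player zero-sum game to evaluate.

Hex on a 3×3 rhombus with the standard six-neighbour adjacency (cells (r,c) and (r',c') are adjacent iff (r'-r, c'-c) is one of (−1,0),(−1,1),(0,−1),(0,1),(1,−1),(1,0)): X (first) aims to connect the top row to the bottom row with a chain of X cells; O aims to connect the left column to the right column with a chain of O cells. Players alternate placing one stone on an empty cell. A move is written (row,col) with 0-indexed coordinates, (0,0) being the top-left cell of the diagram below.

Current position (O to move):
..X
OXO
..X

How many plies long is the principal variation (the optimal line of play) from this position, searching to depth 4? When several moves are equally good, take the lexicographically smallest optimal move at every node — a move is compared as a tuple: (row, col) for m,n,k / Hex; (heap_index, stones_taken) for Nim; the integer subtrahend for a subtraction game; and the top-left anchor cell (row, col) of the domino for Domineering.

PV length from [..X/OXO/..X]: 4 plies

ply 1, O at ..X/OXO/..X | (0,0)=-1→O.X/OXO/..X*; (0,1)=-1→.OX/OXO/..X; (2,0)=-1→..X/OXO/O.X; (2,1)=-1→..X/OXO/.OX
ply 2, X at O.X/OXO/..X | (0,1)=+1→OXX/OXO/..X*; (2,0)=+1→O.X/OXO/X.X; (2,1)=+1→O.X/OXO/.XX
ply 3, O at OXX/OXO/..X | (2,0)=-1→OXX/OXO/O.X*; (2,1)=-1→OXX/OXO/.OX
ply 4, X at OXX/OXO/O.X | (2,1)=+1→OXX/OXO/OXX*
ply 5: OXX/OXO/OXX is terminal -1 (O); from ..X/OXO/..X depth 4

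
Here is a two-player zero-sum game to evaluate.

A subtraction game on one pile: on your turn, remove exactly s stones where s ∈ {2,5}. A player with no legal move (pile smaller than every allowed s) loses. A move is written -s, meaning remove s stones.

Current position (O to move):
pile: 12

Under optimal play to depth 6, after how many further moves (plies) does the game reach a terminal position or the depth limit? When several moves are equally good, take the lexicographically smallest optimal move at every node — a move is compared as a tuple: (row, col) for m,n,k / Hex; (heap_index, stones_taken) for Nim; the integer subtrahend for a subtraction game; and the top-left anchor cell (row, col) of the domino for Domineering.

ply 1, O at 12 | -2=-1→10; -5=+1→7*
ply 2, X at 7 | -2=-1→5*; -5=-1→2
ply 3, O at 5 | -2=-1→3; -5=+1→0*
ply 4: 0 is terminal -1 (X); from 12 depth 6

PV length from [12]: 3 plies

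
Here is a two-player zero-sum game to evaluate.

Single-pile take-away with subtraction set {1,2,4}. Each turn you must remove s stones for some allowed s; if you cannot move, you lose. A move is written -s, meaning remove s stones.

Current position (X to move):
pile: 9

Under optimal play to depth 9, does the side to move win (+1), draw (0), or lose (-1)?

value(9, X) = -1

p1 X@[9]: -1[8]-1* -2[7]-1 -4[5]-1
p2 O@[8]: -1[7]-1 -2[6]+1* -4[4]-1
p3 X@[6]: -1[5]-1* -2[4]-1 -4[2]-1
p4 O@[5]: -1[4]-1 -2[3]+1* -4[1]-1
p5 X@[3]: -1[2]-1* -2[1]-1
p6 O@[2]: -1[1]-1 -2[0]+1*
p7 X@[0] terminal -1; root [9] d9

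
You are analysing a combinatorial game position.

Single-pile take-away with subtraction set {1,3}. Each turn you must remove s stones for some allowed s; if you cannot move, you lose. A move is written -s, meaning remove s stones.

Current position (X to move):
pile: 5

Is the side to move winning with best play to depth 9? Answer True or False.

X winning at [5]: True

ply 1, X at 5 | -1=+1→4*; -3=+1→2
ply 2, O at 4 | -1=-1→3*; -3=-1→1
ply 3, X at 3 | -1=+1→2*; -3=+1→0
ply 4, O at 2 | -1=-1→1*
ply 5, X at 1 | -1=+1→0*
ply 6: 0 is terminal -1 (O); from 5 depth 9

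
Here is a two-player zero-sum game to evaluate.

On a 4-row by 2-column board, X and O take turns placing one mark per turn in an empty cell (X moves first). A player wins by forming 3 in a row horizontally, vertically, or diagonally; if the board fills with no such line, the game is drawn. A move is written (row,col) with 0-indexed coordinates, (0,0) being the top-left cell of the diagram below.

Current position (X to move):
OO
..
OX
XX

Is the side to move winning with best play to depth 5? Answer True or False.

X winning at [OO/../OX/XX]: True

ply 1, X at OO/../OX/XX | (1,0)=+0→OO/X./OX/XX; (1,1)=+1→OO/.X/OX/XX*
ply 2: OO/.X/OX/XX is terminal -1 (O); from OO/../OX/XX depth 5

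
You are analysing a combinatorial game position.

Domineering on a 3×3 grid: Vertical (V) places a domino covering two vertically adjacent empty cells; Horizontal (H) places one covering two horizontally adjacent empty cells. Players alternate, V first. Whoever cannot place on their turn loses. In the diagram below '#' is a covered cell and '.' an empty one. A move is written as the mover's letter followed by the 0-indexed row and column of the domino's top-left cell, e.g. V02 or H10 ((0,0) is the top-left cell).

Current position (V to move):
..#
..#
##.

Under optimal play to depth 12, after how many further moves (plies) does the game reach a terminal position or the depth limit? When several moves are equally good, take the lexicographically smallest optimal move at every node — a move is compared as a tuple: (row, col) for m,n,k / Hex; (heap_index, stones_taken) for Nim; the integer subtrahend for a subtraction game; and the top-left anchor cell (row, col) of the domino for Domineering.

p1 V@[..#/..#/##.]: V00[#.#/#.#/##.]+1* V01[.##/.##/##.]+1
p2 H@[#.#/#.#/##.] terminal -1; root [..#/..#/##.] d12

PV length from [..#/..#/##.]: 1 ply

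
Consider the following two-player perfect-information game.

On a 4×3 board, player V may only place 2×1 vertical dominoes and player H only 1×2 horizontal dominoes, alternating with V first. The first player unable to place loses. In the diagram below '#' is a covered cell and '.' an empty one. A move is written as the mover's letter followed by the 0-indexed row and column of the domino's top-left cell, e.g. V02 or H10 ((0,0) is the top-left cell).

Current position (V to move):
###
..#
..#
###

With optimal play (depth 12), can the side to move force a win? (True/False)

ply 1, V at ###/..#/..#/### | V10=+1→###/#.#/#.#/###*; V11=+1→###/.##/.##/###
ply 2: ###/#.#/#.#/### is terminal -1 (H); from ###/..#/..#/### depth 12

V winning at [###/..#/..#/###]: True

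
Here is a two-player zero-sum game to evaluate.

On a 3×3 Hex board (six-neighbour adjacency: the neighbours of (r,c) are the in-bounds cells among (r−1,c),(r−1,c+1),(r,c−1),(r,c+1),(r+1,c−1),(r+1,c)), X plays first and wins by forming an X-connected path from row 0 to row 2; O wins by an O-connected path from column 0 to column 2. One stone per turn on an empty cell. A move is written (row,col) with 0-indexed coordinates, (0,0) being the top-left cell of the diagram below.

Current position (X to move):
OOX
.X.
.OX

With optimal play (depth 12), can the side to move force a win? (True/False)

X winning at [OOX/.X./.OX]: True

ply 1, X at OOX/.X./.OX | (1,0)=+1→OOX/XX./.OX*; (1,2)=+1→OOX/.XX/.OX; (2,0)=+1→OOX/.X./XOX
ply 2, O at OOX/XX./.OX | (1,2)=-1→OOX/XXO/.OX*; (2,0)=-1→OOX/XX./OOX
ply 3, X at OOX/XXO/.OX | (2,0)=+1→OOX/XXO/XOX*
ply 4: OOX/XXO/XOX is terminal -1 (O); from OOX/.X./.OX depth 12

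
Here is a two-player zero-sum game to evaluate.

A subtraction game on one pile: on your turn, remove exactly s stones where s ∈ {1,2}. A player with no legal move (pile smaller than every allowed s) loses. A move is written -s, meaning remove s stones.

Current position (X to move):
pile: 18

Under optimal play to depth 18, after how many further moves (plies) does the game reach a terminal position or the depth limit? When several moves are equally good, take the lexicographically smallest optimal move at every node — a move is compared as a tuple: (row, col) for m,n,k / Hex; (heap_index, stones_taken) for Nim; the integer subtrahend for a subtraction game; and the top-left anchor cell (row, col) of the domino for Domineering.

PV length from [18]: 12 plies

p1 X@[18]: -1[17]-1* -2[16]-1
p2 O@[17]: -1[16]-1 -2[15]+1*
p3 X@[15]: -1[14]-1* -2[13]-1
p4 O@[14]: -1[13]-1 -2[12]+1*
p5 X@[12]: -1[11]-1* -2[10]-1
p6 O@[11]: -1[10]-1 -2[9]+1*
p7 X@[9]: -1[8]-1* -2[7]-1
p8 O@[8]: -1[7]-1 -2[6]+1*
p9 X@[6]: -1[5]-1* -2[4]-1
p10 O@[5]: -1[4]-1 -2[3]+1*
p11 X@[3]: -1[2]-1* -2[1]-1
p12 O@[2]: -1[1]-1 -2[0]+1*
p13 X@[0] terminal -1; root [18] d18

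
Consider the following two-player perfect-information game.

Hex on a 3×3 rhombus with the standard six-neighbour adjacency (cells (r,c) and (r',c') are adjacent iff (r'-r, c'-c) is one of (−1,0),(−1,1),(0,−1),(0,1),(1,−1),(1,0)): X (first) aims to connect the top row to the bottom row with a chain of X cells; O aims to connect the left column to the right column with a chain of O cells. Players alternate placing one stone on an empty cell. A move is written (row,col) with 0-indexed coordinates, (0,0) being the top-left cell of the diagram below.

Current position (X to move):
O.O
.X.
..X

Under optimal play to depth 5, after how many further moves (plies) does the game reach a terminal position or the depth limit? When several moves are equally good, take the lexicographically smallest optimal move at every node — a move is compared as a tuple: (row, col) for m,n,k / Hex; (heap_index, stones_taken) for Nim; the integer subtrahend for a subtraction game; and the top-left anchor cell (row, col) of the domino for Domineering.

ply 1, X at O.O/.X./..X | (0,1)=+1→OXO/.X./..X*; (1,0)=-1→O.O/XX./..X; (1,2)=-1→O.O/.XX/..X; (2,0)=-1→O.O/.X./X.X; (2,1)=-1→O.O/.X./.XX
ply 2, O at OXO/.X./..X | (1,0)=-1→OXO/OX./..X*; (1,2)=-1→OXO/.XO/..X; (2,0)=-1→OXO/.X./O.X; (2,1)=-1→OXO/.X./.OX
ply 3, X at OXO/OX./..X | (1,2)=+1→OXO/OXX/..X*; (2,0)=+1→OXO/OX./X.X; (2,1)=+1→OXO/OX./.XX
ply 4: OXO/OXX/..X is terminal -1 (O); from O.O/.X./..X depth 5

PV length from [O.O/.X./..X]: 3 plies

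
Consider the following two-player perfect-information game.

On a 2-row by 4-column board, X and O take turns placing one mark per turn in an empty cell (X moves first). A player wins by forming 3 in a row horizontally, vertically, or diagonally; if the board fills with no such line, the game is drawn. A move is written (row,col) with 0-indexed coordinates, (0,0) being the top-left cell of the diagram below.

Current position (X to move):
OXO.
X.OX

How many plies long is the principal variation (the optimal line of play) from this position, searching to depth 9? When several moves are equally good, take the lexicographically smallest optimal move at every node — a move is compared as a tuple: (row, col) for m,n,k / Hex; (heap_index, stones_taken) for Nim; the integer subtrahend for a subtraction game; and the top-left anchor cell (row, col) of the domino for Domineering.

[OXO./X.OX] X move#1: (0,3):+0/OXOX/X.OX*, (1,1):+0/OXO./XXOX
[OXOX/X.OX] O move#2: (1,1):+0/OXOX/XOOX*
[OXOX/XOOX] end (terminal +0, X#3); searched OXO./X.OX to 9

PV length from [OXO./X.OX]: 2 plies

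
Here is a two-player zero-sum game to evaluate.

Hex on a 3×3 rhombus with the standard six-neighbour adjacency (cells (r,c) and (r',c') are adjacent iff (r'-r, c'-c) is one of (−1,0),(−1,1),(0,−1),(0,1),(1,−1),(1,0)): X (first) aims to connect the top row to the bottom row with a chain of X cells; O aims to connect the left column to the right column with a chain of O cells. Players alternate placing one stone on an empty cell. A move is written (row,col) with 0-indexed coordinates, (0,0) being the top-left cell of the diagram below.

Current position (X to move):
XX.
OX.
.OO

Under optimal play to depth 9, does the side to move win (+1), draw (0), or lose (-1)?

p1 X@[XX./OX./.OO]: (0,2)[XXX/OX./.OO]-1 (1,2)[XX./OXX/.OO]-1 (2,0)[XX./OX./XOO]+1*
p2 O@[XX./OX./XOO] terminal -1; root [XX./OX./.OO] d9

value(XX./OX./.OO, X) = +1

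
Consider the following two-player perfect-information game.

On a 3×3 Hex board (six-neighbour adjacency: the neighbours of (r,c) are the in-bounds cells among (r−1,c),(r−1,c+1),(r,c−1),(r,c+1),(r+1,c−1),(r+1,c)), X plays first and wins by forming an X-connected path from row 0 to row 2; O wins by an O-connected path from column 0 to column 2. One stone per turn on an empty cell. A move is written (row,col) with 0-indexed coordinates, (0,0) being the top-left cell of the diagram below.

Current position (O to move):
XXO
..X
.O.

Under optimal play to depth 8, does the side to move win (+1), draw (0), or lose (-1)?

value(XXO/..X/.O., O) = +1

p1 O@[XXO/..X/.O.]: (1,0)[XXO/O.X/.O.]-1 (1,1)[XXO/.OX/.O.]+1* (2,0)[XXO/..X/OO.]+1 (2,2)[XXO/..X/.OO]-1
p2 X@[XXO/.OX/.O.]: (1,0)[XXO/XOX/.O.]-1* (2,0)[XXO/.OX/XO.]-1 (2,2)[XXO/.OX/.OX]-1
p3 O@[XXO/XOX/.O.]: (2,0)[XXO/XOX/OO.]+1* (2,2)[XXO/XOX/.OO]-1
p4 X@[XXO/XOX/OO.] terminal -1; root [XXO/..X/.O.] d8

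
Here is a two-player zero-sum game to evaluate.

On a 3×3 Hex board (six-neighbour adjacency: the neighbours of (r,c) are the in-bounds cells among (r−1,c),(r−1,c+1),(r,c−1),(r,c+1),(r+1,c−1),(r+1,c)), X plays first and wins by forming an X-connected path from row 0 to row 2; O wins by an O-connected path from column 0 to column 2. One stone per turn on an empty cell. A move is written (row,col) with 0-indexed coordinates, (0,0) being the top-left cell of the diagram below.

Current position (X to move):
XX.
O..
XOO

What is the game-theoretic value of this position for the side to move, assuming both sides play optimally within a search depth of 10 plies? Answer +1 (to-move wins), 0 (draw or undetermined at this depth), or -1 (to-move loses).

value(XX./O../XOO, X) = +1

ply 1, X at XX./O../XOO | (0,2)=-1→XXX/O../XOO; (1,1)=+1→XX./OX./XOO*; (1,2)=-1→XX./O.X/XOO
ply 2: XX./OX./XOO is terminal -1 (O); from XX./O../XOO depth 10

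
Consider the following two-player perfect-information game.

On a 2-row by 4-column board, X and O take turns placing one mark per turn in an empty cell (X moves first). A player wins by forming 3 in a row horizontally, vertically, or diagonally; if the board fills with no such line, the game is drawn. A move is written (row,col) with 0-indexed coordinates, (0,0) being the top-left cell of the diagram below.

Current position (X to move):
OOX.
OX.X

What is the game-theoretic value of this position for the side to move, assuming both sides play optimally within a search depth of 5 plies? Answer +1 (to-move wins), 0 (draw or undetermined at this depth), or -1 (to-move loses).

[OOX./OX.X] X move#1: (0,3):+0/OOXX/OX.X, (1,2):+1/OOX./OXXX*
[OOX./OXXX] end (terminal -1, O#2); searched OOX./OX.X to 5

value(OOX./OX.X, X) = +1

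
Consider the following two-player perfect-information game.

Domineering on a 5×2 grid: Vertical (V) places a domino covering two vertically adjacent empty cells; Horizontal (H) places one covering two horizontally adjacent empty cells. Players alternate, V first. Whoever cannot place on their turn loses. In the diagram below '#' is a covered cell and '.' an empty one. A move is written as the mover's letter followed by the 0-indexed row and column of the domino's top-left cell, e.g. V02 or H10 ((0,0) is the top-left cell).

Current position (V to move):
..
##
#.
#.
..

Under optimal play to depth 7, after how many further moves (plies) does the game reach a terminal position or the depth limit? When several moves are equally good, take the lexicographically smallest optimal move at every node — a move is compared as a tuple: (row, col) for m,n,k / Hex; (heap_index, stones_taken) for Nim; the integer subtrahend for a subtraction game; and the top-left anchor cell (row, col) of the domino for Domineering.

PV length from [../##/#./#./..]: 2 plies

p1 V@[../##/#./#./..]: V21[../##/##/##/..]-1* V31[../##/#./##/.#]-1
p2 H@[../##/##/##/..]: H00[##/##/##/##/..]+1* H40[../##/##/##/##]+1
p3 V@[##/##/##/##/..] terminal -1; root [../##/#./#./..] d7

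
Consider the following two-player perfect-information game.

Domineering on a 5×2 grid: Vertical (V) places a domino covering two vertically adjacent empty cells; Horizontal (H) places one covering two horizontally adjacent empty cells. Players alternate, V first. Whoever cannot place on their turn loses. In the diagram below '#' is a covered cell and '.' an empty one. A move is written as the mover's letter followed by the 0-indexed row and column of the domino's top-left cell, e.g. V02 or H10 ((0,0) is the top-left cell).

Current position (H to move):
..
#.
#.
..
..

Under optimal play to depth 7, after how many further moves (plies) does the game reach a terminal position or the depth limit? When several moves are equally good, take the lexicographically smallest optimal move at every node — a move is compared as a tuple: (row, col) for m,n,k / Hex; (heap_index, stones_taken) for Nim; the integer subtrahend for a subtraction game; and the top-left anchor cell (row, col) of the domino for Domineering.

PV length from [../#./#./../..]: 3 plies

[../#./#./../..] H move#1: H00:-1/##/#./#./../.., H30:+1/../#./#./##/..*, H40:+1/../#./#./../##
[../#./#./##/..] V move#2: V01:-1/.#/##/#./##/..*, V11:-1/../##/##/##/..
[.#/##/#./##/..] H move#3: H40:+1/.#/##/#./##/##*
[.#/##/#./##/##] end (terminal -1, V#4); searched ../#./#./../.. to 7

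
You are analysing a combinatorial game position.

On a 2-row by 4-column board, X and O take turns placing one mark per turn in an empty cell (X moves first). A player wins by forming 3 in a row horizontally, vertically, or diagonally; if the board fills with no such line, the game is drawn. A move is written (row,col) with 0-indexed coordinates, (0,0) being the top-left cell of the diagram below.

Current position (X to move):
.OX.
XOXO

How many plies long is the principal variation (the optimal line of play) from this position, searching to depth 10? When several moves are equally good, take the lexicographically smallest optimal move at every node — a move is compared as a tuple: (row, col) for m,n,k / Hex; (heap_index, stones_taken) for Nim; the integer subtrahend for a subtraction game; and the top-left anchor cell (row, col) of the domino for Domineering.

ply 1, X at .OX./XOXO | (0,0)=+0→XOX./XOXO*; (0,3)=+0→.OXX/XOXO
ply 2, O at XOX./XOXO | (0,3)=+0→XOXO/XOXO*
ply 3: XOXO/XOXO is terminal +0 (X); from .OX./XOXO depth 10

PV length from [.OX./XOXO]: 2 plies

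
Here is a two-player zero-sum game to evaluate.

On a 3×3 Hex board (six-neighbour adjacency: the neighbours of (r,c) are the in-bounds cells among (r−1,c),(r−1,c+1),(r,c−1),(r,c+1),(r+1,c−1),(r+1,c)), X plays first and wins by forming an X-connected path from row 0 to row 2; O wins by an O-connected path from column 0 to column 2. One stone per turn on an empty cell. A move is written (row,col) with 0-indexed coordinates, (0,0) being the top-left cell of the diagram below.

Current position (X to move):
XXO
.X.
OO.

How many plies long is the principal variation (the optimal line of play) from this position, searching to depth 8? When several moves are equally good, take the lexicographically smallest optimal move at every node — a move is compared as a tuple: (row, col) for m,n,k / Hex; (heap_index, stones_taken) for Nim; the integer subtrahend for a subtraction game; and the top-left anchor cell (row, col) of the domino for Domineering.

p1 X@[XXO/.X./OO.]: (1,0)[XXO/XX./OO.]-1* (1,2)[XXO/.XX/OO.]-1 (2,2)[XXO/.X./OOX]-1
p2 O@[XXO/XX./OO.]: (1,2)[XXO/XXO/OO.]+1* (2,2)[XXO/XX./OOO]+1
p3 X@[XXO/XXO/OO.] terminal -1; root [XXO/.X./OO.] d8

PV length from [XXO/.X./OO.]: 2 plies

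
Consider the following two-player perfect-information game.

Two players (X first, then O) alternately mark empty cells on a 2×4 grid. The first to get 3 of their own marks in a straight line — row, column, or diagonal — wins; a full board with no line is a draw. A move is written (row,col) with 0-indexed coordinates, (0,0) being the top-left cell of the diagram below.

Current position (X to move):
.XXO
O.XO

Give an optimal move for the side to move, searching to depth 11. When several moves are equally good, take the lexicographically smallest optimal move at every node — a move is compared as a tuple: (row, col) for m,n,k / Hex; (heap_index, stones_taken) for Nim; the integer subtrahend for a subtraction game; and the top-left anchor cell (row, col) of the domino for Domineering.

p1 X@[.XXO/O.XO]: (0,0)[XXXO/O.XO]+1* (1,1)[.XXO/OXXO]+0
p2 O@[XXXO/O.XO] terminal -1; root [.XXO/O.XO] d11

X's best at [.XXO/O.XO]: (0,0)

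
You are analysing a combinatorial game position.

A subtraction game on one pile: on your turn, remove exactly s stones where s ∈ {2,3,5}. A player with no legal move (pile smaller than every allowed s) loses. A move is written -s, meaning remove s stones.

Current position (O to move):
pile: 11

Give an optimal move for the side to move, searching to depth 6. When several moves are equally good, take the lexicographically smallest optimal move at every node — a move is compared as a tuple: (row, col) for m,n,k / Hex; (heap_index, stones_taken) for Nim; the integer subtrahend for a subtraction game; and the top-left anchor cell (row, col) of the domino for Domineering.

ply 1, O at 11 | -2=-1→9; -3=+1→8*; -5=-1→6
ply 2, X at 8 | -2=-1→6*; -3=-1→5; -5=-1→3
ply 3, O at 6 | -2=-1→4; -3=-1→3; -5=+1→1*
ply 4: 1 is terminal -1 (X); from 11 depth 6

O's best at [11]: -3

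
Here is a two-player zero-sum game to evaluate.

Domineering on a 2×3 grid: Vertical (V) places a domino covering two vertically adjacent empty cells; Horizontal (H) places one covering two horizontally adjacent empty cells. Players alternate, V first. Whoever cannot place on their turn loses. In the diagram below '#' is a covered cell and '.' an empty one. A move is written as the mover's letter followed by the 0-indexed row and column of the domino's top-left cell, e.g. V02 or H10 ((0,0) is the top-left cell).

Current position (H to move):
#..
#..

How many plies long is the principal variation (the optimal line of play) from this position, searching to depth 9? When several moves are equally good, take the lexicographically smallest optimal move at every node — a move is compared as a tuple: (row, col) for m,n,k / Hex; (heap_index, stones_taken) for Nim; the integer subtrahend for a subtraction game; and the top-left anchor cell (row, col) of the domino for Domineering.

PV length from [#../#..]: 1 ply

[#../#..] H move#1: H01:+1/###/#..*, H11:+1/#../###
[###/#..] end (terminal -1, V#2); searched #../#.. to 9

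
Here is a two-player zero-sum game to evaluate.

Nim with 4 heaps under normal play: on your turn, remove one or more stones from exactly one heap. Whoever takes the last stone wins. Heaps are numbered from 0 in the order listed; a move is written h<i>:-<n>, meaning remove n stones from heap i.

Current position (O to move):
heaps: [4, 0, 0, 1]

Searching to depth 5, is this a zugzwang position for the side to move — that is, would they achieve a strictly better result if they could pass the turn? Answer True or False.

ply 1, O at (4,0,0,1) | h0:-1=-1→(3,0,0,1); h0:-2=-1→(2,0,0,1); h0:-3=+1→(1,0,0,1)*; h0:-4=-1→(0,0,0,1); h3:-1=-1→(4,0,0,0)
ply 2, X at (1,0,0,1) | h0:-1=-1→(0,0,0,1)*; h3:-1=-1→(1,0,0,0)
ply 3, O at (0,0,0,1) | h3:-1=+1→(0,0,0,0)*
ply 4: (0,0,0,0) is terminal -1 (X); from (4,0,0,1) depth 5
suppose O passes — search the same position with X to move:
pass> ply 1, X at (4,0,0,1) | h0:-1=-1→(3,0,0,1); h0:-2=-1→(2,0,0,1); h0:-3=+1→(1,0,0,1)*; h0:-4=-1→(0,0,0,1); h3:-1=-1→(4,0,0,0)
pass> ply 2, O at (1,0,0,1) | h0:-1=-1→(0,0,0,1)*; h3:-1=-1→(1,0,0,0)
pass> ply 3, X at (0,0,0,1) | h3:-1=+1→(0,0,0,0)*
pass> ply 4: (0,0,0,0) is terminal -1 (O); from (4,0,0,1) depth 5
for O: play +1, pass -1

zugzwang((4,0,0,1), O) = False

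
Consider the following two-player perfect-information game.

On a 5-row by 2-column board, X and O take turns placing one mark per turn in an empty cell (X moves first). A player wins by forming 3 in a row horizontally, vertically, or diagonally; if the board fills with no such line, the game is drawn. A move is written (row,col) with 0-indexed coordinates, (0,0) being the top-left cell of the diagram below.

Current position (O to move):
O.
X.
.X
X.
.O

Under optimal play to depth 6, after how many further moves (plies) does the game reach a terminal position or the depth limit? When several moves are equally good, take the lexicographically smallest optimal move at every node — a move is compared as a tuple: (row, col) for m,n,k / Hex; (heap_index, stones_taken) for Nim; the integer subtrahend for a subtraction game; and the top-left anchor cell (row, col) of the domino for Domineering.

PV length from [O./X./.X/X./.O]: 4 plies

p1 O@[O./X./.X/X./.O]: (0,1)[OO/X./.X/X./.O]-1* (1,1)[O./XO/.X/X./.O]-1 (2,0)[O./X./OX/X./.O]-1 (3,1)[O./X./.X/XO/.O]-1 (4,0)[O./X./.X/X./OO]-1
p2 X@[OO/X./.X/X./.O]: (1,1)[OO/XX/.X/X./.O]+1* (2,0)[OO/X./XX/X./.O]+1 (3,1)[OO/X./.X/XX/.O]+1 (4,0)[OO/X./.X/X./XO]+0
p3 O@[OO/XX/.X/X./.O]: (2,0)[OO/XX/OX/X./.O]-1* (3,1)[OO/XX/.X/XO/.O]-1 (4,0)[OO/XX/.X/X./OO]-1
p4 X@[OO/XX/OX/X./.O]: (3,1)[OO/XX/OX/XX/.O]+1* (4,0)[OO/XX/OX/X./XO]+0
p5 O@[OO/XX/OX/XX/.O] terminal -1; root [O./X./.X/X./.O] d6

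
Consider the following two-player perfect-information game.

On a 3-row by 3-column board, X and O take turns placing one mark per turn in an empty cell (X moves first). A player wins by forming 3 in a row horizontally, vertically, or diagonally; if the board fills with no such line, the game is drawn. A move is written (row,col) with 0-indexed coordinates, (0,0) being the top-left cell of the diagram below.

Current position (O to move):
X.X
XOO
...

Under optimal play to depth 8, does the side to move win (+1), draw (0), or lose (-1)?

[X.X/XOO/...] O move#1: (0,1):-1/XOX/XOO/...*, (2,0):-1/X.X/XOO/O.., (2,1):-1/X.X/XOO/.O., (2,2):-1/X.X/XOO/..O
[XOX/XOO/...] X move#2: (2,0):+1/XOX/XOO/X..*, (2,1):+0/XOX/XOO/.X., (2,2):-1/XOX/XOO/..X
[XOX/XOO/X..] end (terminal -1, O#3); searched X.X/XOO/... to 8

value(X.X/XOO/..., O) = -1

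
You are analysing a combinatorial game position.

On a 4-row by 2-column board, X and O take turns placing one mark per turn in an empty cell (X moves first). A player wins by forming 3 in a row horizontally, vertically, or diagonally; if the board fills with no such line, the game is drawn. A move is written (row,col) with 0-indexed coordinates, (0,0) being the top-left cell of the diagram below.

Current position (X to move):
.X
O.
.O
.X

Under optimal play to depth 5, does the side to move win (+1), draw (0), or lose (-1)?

value(.X/O./.O/.X, X) = 0

ply 1, X at .X/O./.O/.X | (0,0)=+0→XX/O./.O/.X*; (1,1)=-1→.X/OX/.O/.X; (2,0)=+0→.X/O./XO/.X; (3,0)=+0→.X/O./.O/XX
ply 2, O at XX/O./.O/.X | (1,1)=+0→XX/OO/.O/.X*; (2,0)=+0→XX/O./OO/.X; (3,0)=+0→XX/O./.O/OX
ply 3, X at XX/OO/.O/.X | (2,0)=+0→XX/OO/XO/.X*; (3,0)=+0→XX/OO/.O/XX
ply 4, O at XX/OO/XO/.X | (3,0)=+0→XX/OO/XO/OX*
ply 5: XX/OO/XO/OX is terminal +0 (X); from .X/O./.O/.X depth 5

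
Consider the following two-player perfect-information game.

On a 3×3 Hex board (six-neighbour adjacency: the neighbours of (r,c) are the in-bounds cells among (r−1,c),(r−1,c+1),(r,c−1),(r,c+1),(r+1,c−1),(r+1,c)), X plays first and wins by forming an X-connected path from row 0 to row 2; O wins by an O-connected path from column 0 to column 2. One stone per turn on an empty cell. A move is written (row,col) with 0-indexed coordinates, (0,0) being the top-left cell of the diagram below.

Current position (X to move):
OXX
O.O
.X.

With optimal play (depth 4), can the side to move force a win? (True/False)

X winning at [OXX/O.O/.X.]: True

[OXX/O.O/.X.] X move#1: (1,1):+1/OXX/OXO/.X.*, (2,0):-1/OXX/O.O/XX., (2,2):-1/OXX/O.O/.XX
[OXX/OXO/.X.] end (terminal -1, O#2); searched OXX/O.O/.X. to 4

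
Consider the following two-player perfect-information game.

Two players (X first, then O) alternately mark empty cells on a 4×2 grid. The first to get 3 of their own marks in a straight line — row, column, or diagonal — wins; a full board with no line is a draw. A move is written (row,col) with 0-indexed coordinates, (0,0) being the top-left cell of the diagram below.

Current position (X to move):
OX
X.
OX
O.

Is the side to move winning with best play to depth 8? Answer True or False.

p1 X@[OX/X./OX/O.]: (1,1)[OX/XX/OX/O.]+1* (3,1)[OX/X./OX/OX]+0
p2 O@[OX/XX/OX/O.] terminal -1; root [OX/X./OX/O.] d8

X winning at [OX/X./OX/O.]: True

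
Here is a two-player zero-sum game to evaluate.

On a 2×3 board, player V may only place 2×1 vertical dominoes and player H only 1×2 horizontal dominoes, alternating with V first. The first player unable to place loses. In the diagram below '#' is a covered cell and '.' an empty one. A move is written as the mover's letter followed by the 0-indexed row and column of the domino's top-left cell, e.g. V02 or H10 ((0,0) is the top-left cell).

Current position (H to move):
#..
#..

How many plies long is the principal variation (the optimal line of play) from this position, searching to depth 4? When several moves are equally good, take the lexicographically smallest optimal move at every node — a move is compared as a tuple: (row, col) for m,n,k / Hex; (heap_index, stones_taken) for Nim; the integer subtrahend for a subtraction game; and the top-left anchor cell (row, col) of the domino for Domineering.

PV length from [#../#..]: 1 ply

ply 1, H at #../#.. | H01=+1→###/#..*; H11=+1→#../###
ply 2: ###/#.. is terminal -1 (V); from #../#.. depth 4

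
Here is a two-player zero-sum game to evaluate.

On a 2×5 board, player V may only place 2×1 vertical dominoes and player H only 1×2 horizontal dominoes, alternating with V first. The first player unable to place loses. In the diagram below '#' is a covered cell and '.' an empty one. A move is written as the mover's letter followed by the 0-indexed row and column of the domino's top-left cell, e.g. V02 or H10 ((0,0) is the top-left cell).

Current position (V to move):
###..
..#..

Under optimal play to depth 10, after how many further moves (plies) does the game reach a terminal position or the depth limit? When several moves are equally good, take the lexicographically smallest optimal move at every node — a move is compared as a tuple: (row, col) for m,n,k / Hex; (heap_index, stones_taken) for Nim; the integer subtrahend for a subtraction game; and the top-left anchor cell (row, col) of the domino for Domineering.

PV length from [###../..#..]: 3 plies

p1 V@[###../..#..]: V03[####./..##.]+1* V04[###.#/..#.#]+1
p2 H@[####./..##.]: H10[####./####.]-1*
p3 V@[####./####.]: V04[#####/#####]+1*
p4 H@[#####/#####] terminal -1; root [###../..#..] d10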